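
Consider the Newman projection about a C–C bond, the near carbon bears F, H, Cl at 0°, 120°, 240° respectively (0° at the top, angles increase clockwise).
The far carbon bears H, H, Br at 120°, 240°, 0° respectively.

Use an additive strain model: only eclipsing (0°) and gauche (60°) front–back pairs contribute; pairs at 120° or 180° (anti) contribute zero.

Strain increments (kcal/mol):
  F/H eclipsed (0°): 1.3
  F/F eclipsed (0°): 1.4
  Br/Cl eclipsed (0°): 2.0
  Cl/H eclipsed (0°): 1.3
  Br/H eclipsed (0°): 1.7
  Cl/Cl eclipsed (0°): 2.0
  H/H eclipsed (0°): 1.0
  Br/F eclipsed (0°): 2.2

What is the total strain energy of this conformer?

4.5 kcal/mol

This conformer (eclipsed): F–Br eclipsed, H–H eclipsed, Cl–H eclipsed; 2.2 + 1.0 + 1.3 = 4.5 kcal/mol.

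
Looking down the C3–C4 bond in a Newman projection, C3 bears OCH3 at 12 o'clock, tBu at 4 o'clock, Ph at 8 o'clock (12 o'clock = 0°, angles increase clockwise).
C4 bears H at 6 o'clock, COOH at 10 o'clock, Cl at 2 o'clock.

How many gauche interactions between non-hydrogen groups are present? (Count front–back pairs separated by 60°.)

4

Non-H gauche pairs: OCH3(0°)/COOH(300°); OCH3(0°)/Cl(60°); tBu(120°)/Cl(60°); Ph(240°)/COOH(300°) — 4 interactions.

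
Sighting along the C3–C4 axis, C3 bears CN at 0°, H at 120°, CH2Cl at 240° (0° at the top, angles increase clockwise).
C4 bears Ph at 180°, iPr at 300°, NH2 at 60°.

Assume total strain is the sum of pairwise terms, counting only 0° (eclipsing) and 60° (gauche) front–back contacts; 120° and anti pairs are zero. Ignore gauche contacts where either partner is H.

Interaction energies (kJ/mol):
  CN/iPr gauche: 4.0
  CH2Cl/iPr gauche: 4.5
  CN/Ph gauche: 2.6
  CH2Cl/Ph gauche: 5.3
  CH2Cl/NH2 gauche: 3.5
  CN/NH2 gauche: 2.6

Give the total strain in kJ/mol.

16.4 kJ/mol

This conformer is staggered. CN at 0° is gauche with iPr at 300° (4.0); CN at 0° is gauche with NH2 at 60° (2.6); CH2Cl at 240° is gauche with Ph at 180° (5.3); CH2Cl at 240° is gauche with iPr at 300° (4.5). Total 16.4 kJ/mol.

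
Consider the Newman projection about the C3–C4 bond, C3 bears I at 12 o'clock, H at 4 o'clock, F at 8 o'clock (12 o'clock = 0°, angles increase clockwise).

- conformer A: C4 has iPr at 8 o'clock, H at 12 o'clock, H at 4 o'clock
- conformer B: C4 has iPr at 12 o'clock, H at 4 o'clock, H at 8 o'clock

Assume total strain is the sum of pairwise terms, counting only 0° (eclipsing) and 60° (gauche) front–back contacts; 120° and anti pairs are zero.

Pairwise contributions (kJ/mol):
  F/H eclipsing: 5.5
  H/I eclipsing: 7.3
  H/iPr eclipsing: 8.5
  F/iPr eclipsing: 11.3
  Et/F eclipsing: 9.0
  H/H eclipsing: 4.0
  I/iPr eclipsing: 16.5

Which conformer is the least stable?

B

A (eclipsed): I(0°)/H(0°) eclipsed 7.3; H(120°)/H(120°) eclipsed 4.0; F(240°)/iPr(240°) eclipsed 11.3 → 22.6 kJ/mol.
B (eclipsed): I(0°)/iPr(0°) eclipsed 16.5; H(120°)/H(120°) eclipsed 4.0; F(240°)/H(240°) eclipsed 5.5 → 26.0 kJ/mol.
B has the highest total (26.0 kJ/mol).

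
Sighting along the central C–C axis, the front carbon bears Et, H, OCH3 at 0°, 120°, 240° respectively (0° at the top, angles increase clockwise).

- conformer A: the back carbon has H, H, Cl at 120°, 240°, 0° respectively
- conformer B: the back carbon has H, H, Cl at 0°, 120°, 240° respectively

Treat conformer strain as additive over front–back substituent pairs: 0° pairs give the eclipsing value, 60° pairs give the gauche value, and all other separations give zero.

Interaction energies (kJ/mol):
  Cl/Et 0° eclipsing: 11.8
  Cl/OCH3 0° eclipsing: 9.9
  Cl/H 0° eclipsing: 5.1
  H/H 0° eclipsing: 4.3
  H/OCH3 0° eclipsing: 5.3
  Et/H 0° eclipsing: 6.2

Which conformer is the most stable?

A (eclipsed): Et(0°)/Cl(0°) eclipsed 11.8; H(120°)/H(120°) eclipsed 4.3; OCH3(240°)/H(240°) eclipsed 5.3 → 21.4 kJ/mol.
B (eclipsed): Et(0°)/H(0°) eclipsed 6.2; H(120°)/H(120°) eclipsed 4.3; OCH3(240°)/Cl(240°) eclipsed 9.9 → 20.4 kJ/mol.
B has the lowest total (20.4 kJ/mol).

B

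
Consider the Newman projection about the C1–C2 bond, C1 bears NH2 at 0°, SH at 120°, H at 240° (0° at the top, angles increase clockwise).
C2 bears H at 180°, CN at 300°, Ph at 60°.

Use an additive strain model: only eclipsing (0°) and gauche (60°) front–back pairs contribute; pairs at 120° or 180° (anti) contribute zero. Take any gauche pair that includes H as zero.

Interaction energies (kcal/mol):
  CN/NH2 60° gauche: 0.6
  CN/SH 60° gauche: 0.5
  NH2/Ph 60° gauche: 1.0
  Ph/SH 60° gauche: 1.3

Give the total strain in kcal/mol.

This conformer (staggered): NH2(0°)/CN(300°) gauche 0.6; NH2(0°)/Ph(60°) gauche 1.0; SH(120°)/Ph(60°) gauche 1.3 → 2.9 kcal/mol.

2.9 kcal/mol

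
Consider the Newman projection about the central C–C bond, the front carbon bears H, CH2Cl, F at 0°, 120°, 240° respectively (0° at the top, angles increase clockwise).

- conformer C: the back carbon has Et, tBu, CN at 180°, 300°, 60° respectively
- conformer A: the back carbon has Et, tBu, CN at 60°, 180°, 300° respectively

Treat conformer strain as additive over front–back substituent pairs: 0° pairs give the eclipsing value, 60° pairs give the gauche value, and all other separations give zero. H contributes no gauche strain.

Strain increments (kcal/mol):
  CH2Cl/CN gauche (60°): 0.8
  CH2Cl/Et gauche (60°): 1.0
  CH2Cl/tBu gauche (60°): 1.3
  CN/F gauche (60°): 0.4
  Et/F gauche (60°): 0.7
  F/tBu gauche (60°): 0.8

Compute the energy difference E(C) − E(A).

-0.2 kcal/mol

C is staggered. CH2Cl at 120° is gauche with Et at 180° (1.0); CH2Cl at 120° is gauche with CN at 60° (0.8); F at 240° is gauche with Et at 180° (0.7); F at 240° is gauche with tBu at 300° (0.8). Total 3.3 kcal/mol.
A is staggered. CH2Cl at 120° is gauche with Et at 60° (1.0); CH2Cl at 120° is gauche with tBu at 180° (1.3); F at 240° is gauche with tBu at 180° (0.8); F at 240° is gauche with CN at 300° (0.4). Total 3.5 kcal/mol.
E(C) − E(A) = 3.3 − 3.5 = -0.2 kcal/mol.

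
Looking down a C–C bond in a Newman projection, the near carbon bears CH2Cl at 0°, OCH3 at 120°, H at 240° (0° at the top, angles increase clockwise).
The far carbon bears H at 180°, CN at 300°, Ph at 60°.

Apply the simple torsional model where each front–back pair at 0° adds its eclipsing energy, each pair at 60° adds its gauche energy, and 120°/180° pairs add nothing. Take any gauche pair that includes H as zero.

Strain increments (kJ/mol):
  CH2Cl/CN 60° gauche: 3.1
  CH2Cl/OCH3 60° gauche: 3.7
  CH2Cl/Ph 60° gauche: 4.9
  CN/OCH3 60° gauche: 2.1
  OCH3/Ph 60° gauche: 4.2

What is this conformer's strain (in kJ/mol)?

12.2 kJ/mol

This conformer (staggered): CH2Cl–CN gauche, CH2Cl–Ph gauche, OCH3–Ph gauche; 3.1 + 4.9 + 4.2 = 12.2 kJ/mol.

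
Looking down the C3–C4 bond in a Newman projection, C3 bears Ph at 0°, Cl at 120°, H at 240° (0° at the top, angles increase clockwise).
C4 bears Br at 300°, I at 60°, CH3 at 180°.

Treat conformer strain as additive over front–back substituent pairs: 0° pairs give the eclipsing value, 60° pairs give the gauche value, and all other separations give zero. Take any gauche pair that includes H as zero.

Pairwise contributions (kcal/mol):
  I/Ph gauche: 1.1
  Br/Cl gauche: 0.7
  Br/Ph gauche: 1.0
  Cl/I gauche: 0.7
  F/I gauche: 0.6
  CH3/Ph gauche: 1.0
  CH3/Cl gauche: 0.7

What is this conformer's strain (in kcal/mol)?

This conformer (staggered): Ph–Br gauche, Ph–I gauche, Cl–I gauche, Cl–CH3 gauche; 1.0 + 1.1 + 0.7 + 0.7 = 3.5 kcal/mol.

3.5 kcal/mol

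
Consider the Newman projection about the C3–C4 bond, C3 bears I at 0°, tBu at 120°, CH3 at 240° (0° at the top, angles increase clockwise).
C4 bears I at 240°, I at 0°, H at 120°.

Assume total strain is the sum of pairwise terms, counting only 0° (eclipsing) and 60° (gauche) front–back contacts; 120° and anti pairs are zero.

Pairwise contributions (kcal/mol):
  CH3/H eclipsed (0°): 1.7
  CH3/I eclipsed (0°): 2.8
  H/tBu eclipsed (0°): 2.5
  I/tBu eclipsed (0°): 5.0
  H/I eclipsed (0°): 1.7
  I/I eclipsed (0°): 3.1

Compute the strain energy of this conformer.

8.4 kcal/mol

This conformer is eclipsed. I at 0° is eclipsed with I at 0° (3.1); tBu at 120° is eclipsed with H at 120° (2.5); CH3 at 240° is eclipsed with I at 240° (2.8). Total 8.4 kcal/mol.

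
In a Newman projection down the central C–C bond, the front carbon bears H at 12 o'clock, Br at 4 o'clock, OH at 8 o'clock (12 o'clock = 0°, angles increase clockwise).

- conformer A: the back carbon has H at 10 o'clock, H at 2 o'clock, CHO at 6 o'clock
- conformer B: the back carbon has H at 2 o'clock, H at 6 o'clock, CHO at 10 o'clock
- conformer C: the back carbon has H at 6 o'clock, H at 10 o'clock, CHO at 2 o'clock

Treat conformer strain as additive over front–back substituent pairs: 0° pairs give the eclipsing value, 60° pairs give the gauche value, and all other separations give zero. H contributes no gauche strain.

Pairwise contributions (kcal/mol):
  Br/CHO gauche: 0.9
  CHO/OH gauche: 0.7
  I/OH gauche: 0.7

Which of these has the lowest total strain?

B

A (staggered): Br–CHO gauche, OH–CHO gauche; 0.9 + 0.7 = 1.6 kcal/mol.
B (staggered): OH–CHO gauche; 0.7 = 0.7 kcal/mol.
C (staggered): Br–CHO gauche; 0.9 = 0.9 kcal/mol.
B has the lowest total (0.7 kcal/mol).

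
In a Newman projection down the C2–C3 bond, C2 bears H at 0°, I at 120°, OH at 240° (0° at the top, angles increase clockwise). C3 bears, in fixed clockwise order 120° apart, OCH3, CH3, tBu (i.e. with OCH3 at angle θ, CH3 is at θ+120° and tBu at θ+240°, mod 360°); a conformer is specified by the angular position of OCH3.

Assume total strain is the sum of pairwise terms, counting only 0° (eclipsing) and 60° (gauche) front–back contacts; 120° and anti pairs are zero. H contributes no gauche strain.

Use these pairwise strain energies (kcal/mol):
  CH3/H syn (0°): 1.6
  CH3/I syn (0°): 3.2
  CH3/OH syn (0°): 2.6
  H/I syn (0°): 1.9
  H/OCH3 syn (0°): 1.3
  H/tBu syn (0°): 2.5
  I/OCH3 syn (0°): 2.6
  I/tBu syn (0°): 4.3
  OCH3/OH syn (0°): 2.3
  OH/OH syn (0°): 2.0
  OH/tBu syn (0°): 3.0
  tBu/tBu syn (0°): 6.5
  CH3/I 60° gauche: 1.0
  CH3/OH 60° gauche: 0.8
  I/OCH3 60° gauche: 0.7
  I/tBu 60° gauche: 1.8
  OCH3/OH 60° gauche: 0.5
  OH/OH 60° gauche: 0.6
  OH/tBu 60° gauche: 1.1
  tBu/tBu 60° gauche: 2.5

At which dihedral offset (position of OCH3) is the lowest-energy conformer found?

60°

OCH3 at 0° (eclipsed): H(0°)/OCH3(0°) eclipsed 1.3; I(120°)/CH3(120°) eclipsed 3.2; OH(240°)/tBu(240°) eclipsed 3.0 → 7.5 kcal/mol.
OCH3 at 60° (staggered): I(120°)/OCH3(60°) gauche 0.7; I(120°)/CH3(180°) gauche 1.0; OH(240°)/CH3(180°) gauche 0.8; OH(240°)/tBu(300°) gauche 1.1 → 3.6 kcal/mol.
OCH3 at 120° (eclipsed): H(0°)/tBu(0°) eclipsed 2.5; I(120°)/OCH3(120°) eclipsed 2.6; OH(240°)/CH3(240°) eclipsed 2.6 → 7.7 kcal/mol.
OCH3 at 180° (staggered): I(120°)/OCH3(180°) gauche 0.7; I(120°)/tBu(60°) gauche 1.8; OH(240°)/OCH3(180°) gauche 0.5; OH(240°)/CH3(300°) gauche 0.8 → 3.8 kcal/mol.
OCH3 at 240° (eclipsed): H(0°)/CH3(0°) eclipsed 1.6; I(120°)/tBu(120°) eclipsed 4.3; OH(240°)/OCH3(240°) eclipsed 2.3 → 8.2 kcal/mol.
OCH3 at 300° (staggered): I(120°)/CH3(60°) gauche 1.0; I(120°)/tBu(180°) gauche 1.8; OH(240°)/OCH3(300°) gauche 0.5; OH(240°)/tBu(180°) gauche 1.1 → 4.4 kcal/mol.
The minimum (3.6 kcal/mol) occurs with OCH3 at 60°.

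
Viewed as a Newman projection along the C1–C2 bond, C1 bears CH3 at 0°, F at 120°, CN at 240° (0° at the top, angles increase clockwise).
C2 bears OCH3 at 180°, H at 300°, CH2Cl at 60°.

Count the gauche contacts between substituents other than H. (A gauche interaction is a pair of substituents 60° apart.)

Non-H gauche pairs: CH3(0°)/CH2Cl(60°); F(120°)/OCH3(180°); F(120°)/CH2Cl(60°); CN(240°)/OCH3(180°) — 4 interactions.

4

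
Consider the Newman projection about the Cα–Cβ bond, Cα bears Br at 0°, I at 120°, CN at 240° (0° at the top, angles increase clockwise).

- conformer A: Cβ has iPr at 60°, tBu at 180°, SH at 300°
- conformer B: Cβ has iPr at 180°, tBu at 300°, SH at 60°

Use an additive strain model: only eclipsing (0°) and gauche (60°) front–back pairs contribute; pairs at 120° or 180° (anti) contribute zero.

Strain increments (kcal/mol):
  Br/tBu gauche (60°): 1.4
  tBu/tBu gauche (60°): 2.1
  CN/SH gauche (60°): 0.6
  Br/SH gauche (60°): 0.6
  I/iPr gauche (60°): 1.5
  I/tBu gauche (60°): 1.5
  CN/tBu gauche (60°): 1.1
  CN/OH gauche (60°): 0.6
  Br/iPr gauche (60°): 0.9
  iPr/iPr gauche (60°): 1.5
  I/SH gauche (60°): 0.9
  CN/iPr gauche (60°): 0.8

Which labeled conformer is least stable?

A (staggered): Br–iPr gauche, Br–SH gauche, I–iPr gauche, I–tBu gauche, CN–tBu gauche, CN–SH gauche; 0.9 + 0.6 + 1.5 + 1.5 + 1.1 + 0.6 = 6.2 kcal/mol.
B (staggered): Br–tBu gauche, Br–SH gauche, I–iPr gauche, I–SH gauche, CN–iPr gauche, CN–tBu gauche; 1.4 + 0.6 + 1.5 + 0.9 + 0.8 + 1.1 = 6.3 kcal/mol.
B has the highest total (6.3 kcal/mol).

B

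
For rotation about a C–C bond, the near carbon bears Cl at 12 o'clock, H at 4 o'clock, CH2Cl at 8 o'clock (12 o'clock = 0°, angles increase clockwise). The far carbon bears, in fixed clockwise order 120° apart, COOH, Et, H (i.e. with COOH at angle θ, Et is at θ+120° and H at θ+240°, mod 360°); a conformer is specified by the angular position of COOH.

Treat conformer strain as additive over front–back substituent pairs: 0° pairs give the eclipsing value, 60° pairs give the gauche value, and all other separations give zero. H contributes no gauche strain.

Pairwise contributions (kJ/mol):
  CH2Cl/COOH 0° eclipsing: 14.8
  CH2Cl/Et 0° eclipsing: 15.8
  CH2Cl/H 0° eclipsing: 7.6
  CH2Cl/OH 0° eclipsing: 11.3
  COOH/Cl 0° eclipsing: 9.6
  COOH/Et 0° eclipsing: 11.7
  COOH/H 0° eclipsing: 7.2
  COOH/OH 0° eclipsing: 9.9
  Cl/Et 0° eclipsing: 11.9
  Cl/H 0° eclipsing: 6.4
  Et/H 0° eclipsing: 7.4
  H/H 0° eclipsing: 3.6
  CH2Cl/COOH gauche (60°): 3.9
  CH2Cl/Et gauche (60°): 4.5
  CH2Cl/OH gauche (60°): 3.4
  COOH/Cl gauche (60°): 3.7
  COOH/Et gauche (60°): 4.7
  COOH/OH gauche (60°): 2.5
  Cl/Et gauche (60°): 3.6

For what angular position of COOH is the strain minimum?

60°

COOH at 0° is eclipsed. Cl at 0° is eclipsed with COOH at 0° (9.6); H at 120° is eclipsed with Et at 120° (7.4); CH2Cl at 240° is eclipsed with H at 240° (7.6). Total 24.6 kJ/mol.
COOH at 60° is staggered. Cl at 0° is gauche with COOH at 60° (3.7); CH2Cl at 240° is gauche with Et at 180° (4.5). Total 8.2 kJ/mol.
COOH at 120° is eclipsed. Cl at 0° is eclipsed with H at 0° (6.4); H at 120° is eclipsed with COOH at 120° (7.2); CH2Cl at 240° is eclipsed with Et at 240° (15.8). Total 29.4 kJ/mol.
COOH at 180° is staggered. Cl at 0° is gauche with Et at 300° (3.6); CH2Cl at 240° is gauche with COOH at 180° (3.9); CH2Cl at 240° is gauche with Et at 300° (4.5). Total 12.0 kJ/mol.
COOH at 240° is eclipsed. Cl at 0° is eclipsed with Et at 0° (11.9); H at 120° is eclipsed with H at 120° (3.6); CH2Cl at 240° is eclipsed with COOH at 240° (14.8). Total 30.3 kJ/mol.
COOH at 300° is staggered. Cl at 0° is gauche with COOH at 300° (3.7); Cl at 0° is gauche with Et at 60° (3.6); CH2Cl at 240° is gauche with COOH at 300° (3.9). Total 11.2 kJ/mol.
The minimum (8.2 kJ/mol) occurs with COOH at 60°.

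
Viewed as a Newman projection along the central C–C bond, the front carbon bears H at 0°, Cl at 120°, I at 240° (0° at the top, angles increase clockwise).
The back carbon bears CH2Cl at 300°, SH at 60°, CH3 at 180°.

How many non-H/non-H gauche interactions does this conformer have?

4

Non-H gauche pairs: Cl(120°)/SH(60°); Cl(120°)/CH3(180°); I(240°)/CH2Cl(300°); I(240°)/CH3(180°) — 4 interactions.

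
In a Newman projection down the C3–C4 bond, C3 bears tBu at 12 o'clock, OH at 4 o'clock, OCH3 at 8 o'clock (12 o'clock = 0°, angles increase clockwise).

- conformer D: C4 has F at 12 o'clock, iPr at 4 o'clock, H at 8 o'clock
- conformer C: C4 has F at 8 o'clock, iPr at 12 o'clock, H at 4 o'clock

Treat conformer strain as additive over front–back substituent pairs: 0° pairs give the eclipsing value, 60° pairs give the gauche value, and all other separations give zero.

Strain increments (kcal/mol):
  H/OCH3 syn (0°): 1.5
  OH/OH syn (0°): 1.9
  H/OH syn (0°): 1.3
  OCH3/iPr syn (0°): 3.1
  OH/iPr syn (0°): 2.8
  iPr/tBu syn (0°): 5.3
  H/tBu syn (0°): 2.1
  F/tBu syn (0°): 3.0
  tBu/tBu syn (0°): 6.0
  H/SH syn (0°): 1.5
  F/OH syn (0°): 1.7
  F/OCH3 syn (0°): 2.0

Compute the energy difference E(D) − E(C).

D (eclipsed): tBu(0°)/F(0°) eclipsed 3.0; OH(120°)/iPr(120°) eclipsed 2.8; OCH3(240°)/H(240°) eclipsed 1.5 → 7.3 kcal/mol.
C (eclipsed): tBu(0°)/iPr(0°) eclipsed 5.3; OH(120°)/H(120°) eclipsed 1.3; OCH3(240°)/F(240°) eclipsed 2.0 → 8.6 kcal/mol.
E(D) − E(C) = 7.3 − 8.6 = -1.3 kcal/mol.

-1.3 kcal/mol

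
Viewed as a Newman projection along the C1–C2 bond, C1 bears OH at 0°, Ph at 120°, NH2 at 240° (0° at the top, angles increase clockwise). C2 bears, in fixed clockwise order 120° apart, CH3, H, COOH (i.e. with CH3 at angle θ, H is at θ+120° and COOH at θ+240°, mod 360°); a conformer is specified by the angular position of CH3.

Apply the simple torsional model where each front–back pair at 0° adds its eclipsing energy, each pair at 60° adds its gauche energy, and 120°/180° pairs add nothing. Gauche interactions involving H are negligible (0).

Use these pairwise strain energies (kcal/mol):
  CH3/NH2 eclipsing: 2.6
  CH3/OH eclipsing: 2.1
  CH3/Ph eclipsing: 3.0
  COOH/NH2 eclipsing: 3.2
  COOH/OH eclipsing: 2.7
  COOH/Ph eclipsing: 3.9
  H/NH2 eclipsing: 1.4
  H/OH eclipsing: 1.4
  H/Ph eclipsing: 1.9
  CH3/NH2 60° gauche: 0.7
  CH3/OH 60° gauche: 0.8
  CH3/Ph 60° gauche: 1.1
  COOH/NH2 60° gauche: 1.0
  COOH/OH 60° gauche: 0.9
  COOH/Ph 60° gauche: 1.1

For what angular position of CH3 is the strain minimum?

300°

CH3 at 0° (eclipsed): OH–CH3 eclipsed, Ph–H eclipsed, NH2–COOH eclipsed; 2.1 + 1.9 + 3.2 = 7.2 kcal/mol.
CH3 at 60° (staggered): OH–CH3 gauche, OH–COOH gauche, Ph–CH3 gauche, NH2–COOH gauche; 0.8 + 0.9 + 1.1 + 1.0 = 3.8 kcal/mol.
CH3 at 120° (eclipsed): OH–COOH eclipsed, Ph–CH3 eclipsed, NH2–H eclipsed; 2.7 + 3.0 + 1.4 = 7.1 kcal/mol.
CH3 at 180° (staggered): OH–COOH gauche, Ph–CH3 gauche, Ph–COOH gauche, NH2–CH3 gauche; 0.9 + 1.1 + 1.1 + 0.7 = 3.8 kcal/mol.
CH3 at 240° (eclipsed): OH–H eclipsed, Ph–COOH eclipsed, NH2–CH3 eclipsed; 1.4 + 3.9 + 2.6 = 7.9 kcal/mol.
CH3 at 300° (staggered): OH–CH3 gauche, Ph–COOH gauche, NH2–CH3 gauche, NH2–COOH gauche; 0.8 + 1.1 + 0.7 + 1.0 = 3.6 kcal/mol.
The minimum (3.6 kcal/mol) occurs with CH3 at 300°.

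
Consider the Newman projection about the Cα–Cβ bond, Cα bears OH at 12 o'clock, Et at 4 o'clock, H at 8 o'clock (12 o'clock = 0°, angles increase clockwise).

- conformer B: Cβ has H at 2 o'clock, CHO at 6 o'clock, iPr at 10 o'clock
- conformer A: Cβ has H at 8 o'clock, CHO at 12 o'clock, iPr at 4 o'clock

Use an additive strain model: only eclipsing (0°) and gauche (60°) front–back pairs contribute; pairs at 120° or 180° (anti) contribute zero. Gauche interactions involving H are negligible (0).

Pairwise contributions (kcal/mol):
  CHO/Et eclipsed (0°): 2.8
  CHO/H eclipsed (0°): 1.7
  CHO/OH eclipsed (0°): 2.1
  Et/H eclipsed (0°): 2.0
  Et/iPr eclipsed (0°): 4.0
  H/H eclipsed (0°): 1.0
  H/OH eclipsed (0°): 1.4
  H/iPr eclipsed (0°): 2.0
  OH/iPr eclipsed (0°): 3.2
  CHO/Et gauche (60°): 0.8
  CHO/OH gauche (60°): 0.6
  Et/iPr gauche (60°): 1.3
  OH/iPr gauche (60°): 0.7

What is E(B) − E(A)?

B is staggered. OH at 0° is gauche with iPr at 300° (0.7); Et at 120° is gauche with CHO at 180° (0.8). Total 1.5 kcal/mol.
A is eclipsed. OH at 0° is eclipsed with CHO at 0° (2.1); Et at 120° is eclipsed with iPr at 120° (4.0); H at 240° is eclipsed with H at 240° (1.0). Total 7.1 kcal/mol.
E(B) − E(A) = 1.5 − 7.1 = -5.6 kcal/mol.

-5.6 kcal/mol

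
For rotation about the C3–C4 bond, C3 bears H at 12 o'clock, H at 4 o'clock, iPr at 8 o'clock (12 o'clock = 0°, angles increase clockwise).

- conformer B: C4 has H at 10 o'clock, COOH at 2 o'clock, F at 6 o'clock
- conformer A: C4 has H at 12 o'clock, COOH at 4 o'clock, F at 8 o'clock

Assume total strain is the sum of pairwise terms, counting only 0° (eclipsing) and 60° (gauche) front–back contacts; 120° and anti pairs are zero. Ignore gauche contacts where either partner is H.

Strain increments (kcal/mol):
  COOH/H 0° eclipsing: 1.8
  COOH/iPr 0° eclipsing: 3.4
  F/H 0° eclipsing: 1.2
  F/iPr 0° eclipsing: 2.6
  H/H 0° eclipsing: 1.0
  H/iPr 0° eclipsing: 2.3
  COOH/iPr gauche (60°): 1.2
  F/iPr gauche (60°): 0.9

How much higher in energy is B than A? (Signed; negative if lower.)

B is staggered. iPr at 240° is gauche with F at 180° (0.9). Total 0.9 kcal/mol.
A is eclipsed. H at 0° is eclipsed with H at 0° (1.0); H at 120° is eclipsed with COOH at 120° (1.8); iPr at 240° is eclipsed with F at 240° (2.6). Total 5.4 kcal/mol.
E(B) − E(A) = 0.9 − 5.4 = -4.5 kcal/mol.

-4.5 kcal/mol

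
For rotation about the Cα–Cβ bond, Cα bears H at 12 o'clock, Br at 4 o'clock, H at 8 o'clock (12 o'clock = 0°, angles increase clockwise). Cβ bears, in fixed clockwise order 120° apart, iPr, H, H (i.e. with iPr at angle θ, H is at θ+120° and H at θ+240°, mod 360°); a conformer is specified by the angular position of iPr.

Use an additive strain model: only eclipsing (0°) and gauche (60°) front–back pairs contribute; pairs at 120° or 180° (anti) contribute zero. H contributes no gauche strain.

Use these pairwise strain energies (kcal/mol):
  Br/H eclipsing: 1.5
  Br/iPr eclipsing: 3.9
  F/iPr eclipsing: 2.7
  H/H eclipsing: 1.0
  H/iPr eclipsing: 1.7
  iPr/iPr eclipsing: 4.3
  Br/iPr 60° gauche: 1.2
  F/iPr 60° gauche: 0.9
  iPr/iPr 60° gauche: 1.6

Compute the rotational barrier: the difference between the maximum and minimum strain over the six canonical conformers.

5.9 kcal/mol

iPr at 0° (eclipsed): H–iPr eclipsed, Br–H eclipsed, H–H eclipsed; 1.7 + 1.5 + 1.0 = 4.2 kcal/mol.
iPr at 60° (staggered): Br–iPr gauche; 1.2 = 1.2 kcal/mol.
iPr at 120° (eclipsed): H–H eclipsed, Br–iPr eclipsed, H–H eclipsed; 1.0 + 3.9 + 1.0 = 5.9 kcal/mol.
iPr at 180° (staggered): Br–iPr gauche; 1.2 = 1.2 kcal/mol.
iPr at 240° (eclipsed): H–H eclipsed, Br–H eclipsed, H–iPr eclipsed; 1.0 + 1.5 + 1.7 = 4.2 kcal/mol.
iPr at 300° (staggered): no non-H gauche contacts → 0.0 kcal/mol.
Max at 120° (5.9 kcal/mol), min at 300° (0.0 kcal/mol); barrier = 5.9 kcal/mol.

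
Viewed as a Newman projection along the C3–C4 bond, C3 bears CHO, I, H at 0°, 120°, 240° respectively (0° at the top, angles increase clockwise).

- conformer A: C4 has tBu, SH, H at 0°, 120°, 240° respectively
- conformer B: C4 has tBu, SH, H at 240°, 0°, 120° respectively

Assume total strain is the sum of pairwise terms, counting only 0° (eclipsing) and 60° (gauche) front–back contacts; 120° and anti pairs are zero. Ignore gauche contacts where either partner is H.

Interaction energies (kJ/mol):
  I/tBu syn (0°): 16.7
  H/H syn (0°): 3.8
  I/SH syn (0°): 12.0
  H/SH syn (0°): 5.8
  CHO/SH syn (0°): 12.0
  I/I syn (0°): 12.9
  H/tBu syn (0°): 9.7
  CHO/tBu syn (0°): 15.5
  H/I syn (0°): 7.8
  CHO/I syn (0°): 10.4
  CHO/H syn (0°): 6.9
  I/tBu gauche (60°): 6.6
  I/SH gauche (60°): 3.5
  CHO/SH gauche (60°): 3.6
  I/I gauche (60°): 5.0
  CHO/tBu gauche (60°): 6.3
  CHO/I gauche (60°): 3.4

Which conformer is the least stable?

A (eclipsed): CHO(0°)/tBu(0°) eclipsed 15.5; I(120°)/SH(120°) eclipsed 12.0; H(240°)/H(240°) eclipsed 3.8 → 31.3 kJ/mol.
B (eclipsed): CHO(0°)/SH(0°) eclipsed 12.0; I(120°)/H(120°) eclipsed 7.8; H(240°)/tBu(240°) eclipsed 9.7 → 29.5 kJ/mol.
A has the highest total (31.3 kJ/mol).

A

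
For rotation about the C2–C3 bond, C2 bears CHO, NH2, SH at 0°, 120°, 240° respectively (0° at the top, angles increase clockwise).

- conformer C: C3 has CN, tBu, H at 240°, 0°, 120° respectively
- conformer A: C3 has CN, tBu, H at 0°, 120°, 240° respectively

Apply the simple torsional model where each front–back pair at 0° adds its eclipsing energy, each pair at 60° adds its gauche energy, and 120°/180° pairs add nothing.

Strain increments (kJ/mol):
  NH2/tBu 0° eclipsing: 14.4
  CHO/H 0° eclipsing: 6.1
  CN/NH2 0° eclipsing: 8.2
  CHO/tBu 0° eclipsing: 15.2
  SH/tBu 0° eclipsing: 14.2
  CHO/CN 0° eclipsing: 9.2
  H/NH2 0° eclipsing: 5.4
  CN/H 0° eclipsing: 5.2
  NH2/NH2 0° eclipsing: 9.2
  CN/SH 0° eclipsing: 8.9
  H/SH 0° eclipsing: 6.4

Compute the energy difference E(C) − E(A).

C (eclipsed): CHO(0°)/tBu(0°) eclipsed 15.2; NH2(120°)/H(120°) eclipsed 5.4; SH(240°)/CN(240°) eclipsed 8.9 → 29.5 kJ/mol.
A (eclipsed): CHO(0°)/CN(0°) eclipsed 9.2; NH2(120°)/tBu(120°) eclipsed 14.4; SH(240°)/H(240°) eclipsed 6.4 → 30.0 kJ/mol.
E(C) − E(A) = 29.5 − 30.0 = -0.5 kJ/mol.

-0.5 kJ/mol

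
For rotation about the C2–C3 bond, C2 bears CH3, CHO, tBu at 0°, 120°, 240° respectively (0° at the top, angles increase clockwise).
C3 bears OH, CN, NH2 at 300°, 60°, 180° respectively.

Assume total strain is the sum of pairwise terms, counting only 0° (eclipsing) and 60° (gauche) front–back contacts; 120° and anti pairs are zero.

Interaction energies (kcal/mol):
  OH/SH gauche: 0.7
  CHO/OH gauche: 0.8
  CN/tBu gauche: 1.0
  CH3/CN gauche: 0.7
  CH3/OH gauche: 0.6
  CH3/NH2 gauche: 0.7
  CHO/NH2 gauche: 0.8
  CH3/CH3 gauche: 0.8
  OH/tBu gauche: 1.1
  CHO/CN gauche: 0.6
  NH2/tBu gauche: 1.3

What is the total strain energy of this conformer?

This conformer is staggered. CH3 at 0° is gauche with OH at 300° (0.6); CH3 at 0° is gauche with CN at 60° (0.7); CHO at 120° is gauche with CN at 60° (0.6); CHO at 120° is gauche with NH2 at 180° (0.8); tBu at 240° is gauche with OH at 300° (1.1); tBu at 240° is gauche with NH2 at 180° (1.3). Total 5.1 kcal/mol.

5.1 kcal/mol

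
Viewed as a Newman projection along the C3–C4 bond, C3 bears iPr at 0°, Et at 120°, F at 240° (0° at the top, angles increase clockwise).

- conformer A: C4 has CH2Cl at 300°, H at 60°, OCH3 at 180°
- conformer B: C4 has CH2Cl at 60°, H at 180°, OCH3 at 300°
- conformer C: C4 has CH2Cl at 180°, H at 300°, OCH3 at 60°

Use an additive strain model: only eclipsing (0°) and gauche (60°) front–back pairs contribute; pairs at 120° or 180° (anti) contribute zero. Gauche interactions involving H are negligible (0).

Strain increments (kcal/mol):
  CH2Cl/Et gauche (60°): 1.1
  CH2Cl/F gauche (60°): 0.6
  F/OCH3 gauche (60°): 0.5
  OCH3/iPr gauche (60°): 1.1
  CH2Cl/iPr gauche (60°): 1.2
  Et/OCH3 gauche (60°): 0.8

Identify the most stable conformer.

A (staggered): iPr–CH2Cl gauche, Et–OCH3 gauche, F–CH2Cl gauche, F–OCH3 gauche; 1.2 + 0.8 + 0.6 + 0.5 = 3.1 kcal/mol.
B (staggered): iPr–CH2Cl gauche, iPr–OCH3 gauche, Et–CH2Cl gauche, F–OCH3 gauche; 1.2 + 1.1 + 1.1 + 0.5 = 3.9 kcal/mol.
C (staggered): iPr–OCH3 gauche, Et–CH2Cl gauche, Et–OCH3 gauche, F–CH2Cl gauche; 1.1 + 1.1 + 0.8 + 0.6 = 3.6 kcal/mol.
A has the lowest total (3.1 kcal/mol).

A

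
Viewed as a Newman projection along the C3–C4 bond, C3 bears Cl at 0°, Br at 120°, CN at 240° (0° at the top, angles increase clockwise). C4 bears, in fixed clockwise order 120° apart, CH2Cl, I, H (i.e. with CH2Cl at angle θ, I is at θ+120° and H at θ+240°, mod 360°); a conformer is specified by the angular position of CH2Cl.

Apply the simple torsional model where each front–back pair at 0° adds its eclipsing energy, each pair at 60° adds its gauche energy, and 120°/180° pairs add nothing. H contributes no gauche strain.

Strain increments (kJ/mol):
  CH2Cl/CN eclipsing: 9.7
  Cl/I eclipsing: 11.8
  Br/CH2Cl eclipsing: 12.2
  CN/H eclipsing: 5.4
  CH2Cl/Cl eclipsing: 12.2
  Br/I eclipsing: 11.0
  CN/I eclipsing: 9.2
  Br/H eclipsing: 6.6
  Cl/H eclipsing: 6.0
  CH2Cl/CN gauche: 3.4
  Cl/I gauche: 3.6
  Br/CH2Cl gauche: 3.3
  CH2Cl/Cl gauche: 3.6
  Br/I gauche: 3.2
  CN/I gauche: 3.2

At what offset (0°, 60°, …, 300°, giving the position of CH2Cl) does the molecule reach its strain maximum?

0°

CH2Cl at 0° (eclipsed): Cl–CH2Cl eclipsed, Br–I eclipsed, CN–H eclipsed; 12.2 + 11.0 + 5.4 = 28.6 kJ/mol.
CH2Cl at 60° (staggered): Cl–CH2Cl gauche, Br–CH2Cl gauche, Br–I gauche, CN–I gauche; 3.6 + 3.3 + 3.2 + 3.2 = 13.3 kJ/mol.
CH2Cl at 120° (eclipsed): Cl–H eclipsed, Br–CH2Cl eclipsed, CN–I eclipsed; 6.0 + 12.2 + 9.2 = 27.4 kJ/mol.
CH2Cl at 180° (staggered): Cl–I gauche, Br–CH2Cl gauche, CN–CH2Cl gauche, CN–I gauche; 3.6 + 3.3 + 3.4 + 3.2 = 13.5 kJ/mol.
CH2Cl at 240° (eclipsed): Cl–I eclipsed, Br–H eclipsed, CN–CH2Cl eclipsed; 11.8 + 6.6 + 9.7 = 28.1 kJ/mol.
CH2Cl at 300° (staggered): Cl–CH2Cl gauche, Cl–I gauche, Br–I gauche, CN–CH2Cl gauche; 3.6 + 3.6 + 3.2 + 3.4 = 13.8 kJ/mol.
The maximum (28.6 kJ/mol) occurs with CH2Cl at 0°.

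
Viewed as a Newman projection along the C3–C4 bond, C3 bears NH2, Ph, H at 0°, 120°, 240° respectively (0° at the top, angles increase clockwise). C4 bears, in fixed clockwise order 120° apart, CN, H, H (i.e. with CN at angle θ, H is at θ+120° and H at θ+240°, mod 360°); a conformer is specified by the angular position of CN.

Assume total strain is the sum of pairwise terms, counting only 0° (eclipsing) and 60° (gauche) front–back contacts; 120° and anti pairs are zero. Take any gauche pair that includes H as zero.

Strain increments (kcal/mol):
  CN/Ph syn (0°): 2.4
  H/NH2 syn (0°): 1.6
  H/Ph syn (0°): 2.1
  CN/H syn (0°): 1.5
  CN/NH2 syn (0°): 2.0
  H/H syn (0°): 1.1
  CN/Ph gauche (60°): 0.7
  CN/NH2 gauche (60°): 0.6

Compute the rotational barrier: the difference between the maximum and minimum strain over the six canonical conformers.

CN at 0° is eclipsed. NH2 at 0° is eclipsed with CN at 0° (2.0); Ph at 120° is eclipsed with H at 120° (2.1); H at 240° is eclipsed with H at 240° (1.1). Total 5.2 kcal/mol.
CN at 60° is staggered. NH2 at 0° is gauche with CN at 60° (0.6); Ph at 120° is gauche with CN at 60° (0.7). Total 1.3 kcal/mol.
CN at 120° is eclipsed. NH2 at 0° is eclipsed with H at 0° (1.6); Ph at 120° is eclipsed with CN at 120° (2.4); H at 240° is eclipsed with H at 240° (1.1). Total 5.1 kcal/mol.
CN at 180° is staggered. Ph at 120° is gauche with CN at 180° (0.7). Total 0.7 kcal/mol.
CN at 240° is eclipsed. NH2 at 0° is eclipsed with H at 0° (1.6); Ph at 120° is eclipsed with H at 120° (2.1); H at 240° is eclipsed with CN at 240° (1.5). Total 5.2 kcal/mol.
CN at 300° is staggered. NH2 at 0° is gauche with CN at 300° (0.6). Total 0.6 kcal/mol.
Max at 0° (5.2 kcal/mol), min at 300° (0.6 kcal/mol); barrier = 4.6 kcal/mol.

4.6 kcal/mol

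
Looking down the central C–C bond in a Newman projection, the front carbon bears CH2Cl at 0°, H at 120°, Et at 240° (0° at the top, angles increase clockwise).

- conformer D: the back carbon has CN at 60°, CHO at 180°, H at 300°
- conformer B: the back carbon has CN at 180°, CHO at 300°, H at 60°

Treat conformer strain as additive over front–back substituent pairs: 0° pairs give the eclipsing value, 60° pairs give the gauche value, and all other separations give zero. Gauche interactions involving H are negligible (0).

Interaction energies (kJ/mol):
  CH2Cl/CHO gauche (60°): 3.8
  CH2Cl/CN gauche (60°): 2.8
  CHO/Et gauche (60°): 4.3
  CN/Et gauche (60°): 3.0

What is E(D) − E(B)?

D (staggered): CH2Cl–CN gauche, Et–CHO gauche; 2.8 + 4.3 = 7.1 kJ/mol.
B (staggered): CH2Cl–CHO gauche, Et–CN gauche, Et–CHO gauche; 3.8 + 3.0 + 4.3 = 11.1 kJ/mol.
E(D) − E(B) = 7.1 − 11.1 = -4.0 kJ/mol.

-4.0 kJ/mol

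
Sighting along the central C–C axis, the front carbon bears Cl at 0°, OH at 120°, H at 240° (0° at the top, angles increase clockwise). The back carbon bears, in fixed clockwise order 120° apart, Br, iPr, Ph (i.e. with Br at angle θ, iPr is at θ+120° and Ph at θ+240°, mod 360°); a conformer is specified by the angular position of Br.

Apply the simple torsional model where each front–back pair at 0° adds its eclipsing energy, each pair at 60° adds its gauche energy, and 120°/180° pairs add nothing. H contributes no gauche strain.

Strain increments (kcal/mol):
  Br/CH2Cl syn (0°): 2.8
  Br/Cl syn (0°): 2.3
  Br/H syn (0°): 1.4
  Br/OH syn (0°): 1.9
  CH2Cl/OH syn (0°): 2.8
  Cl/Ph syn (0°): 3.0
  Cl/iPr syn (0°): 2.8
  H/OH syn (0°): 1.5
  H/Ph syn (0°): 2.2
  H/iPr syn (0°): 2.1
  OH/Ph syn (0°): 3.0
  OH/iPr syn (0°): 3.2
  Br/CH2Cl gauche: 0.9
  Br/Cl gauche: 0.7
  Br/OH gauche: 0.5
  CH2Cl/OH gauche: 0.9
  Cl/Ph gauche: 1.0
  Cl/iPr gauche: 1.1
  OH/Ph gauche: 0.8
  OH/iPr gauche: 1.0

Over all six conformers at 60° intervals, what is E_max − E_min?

Br at 0° (eclipsed): Cl(0°)/Br(0°) eclipsed 2.3; OH(120°)/iPr(120°) eclipsed 3.2; H(240°)/Ph(240°) eclipsed 2.2 → 7.7 kcal/mol.
Br at 60° (staggered): Cl(0°)/Br(60°) gauche 0.7; Cl(0°)/Ph(300°) gauche 1.0; OH(120°)/Br(60°) gauche 0.5; OH(120°)/iPr(180°) gauche 1.0 → 3.2 kcal/mol.
Br at 120° (eclipsed): Cl(0°)/Ph(0°) eclipsed 3.0; OH(120°)/Br(120°) eclipsed 1.9; H(240°)/iPr(240°) eclipsed 2.1 → 7.0 kcal/mol.
Br at 180° (staggered): Cl(0°)/iPr(300°) gauche 1.1; Cl(0°)/Ph(60°) gauche 1.0; OH(120°)/Br(180°) gauche 0.5; OH(120°)/Ph(60°) gauche 0.8 → 3.4 kcal/mol.
Br at 240° (eclipsed): Cl(0°)/iPr(0°) eclipsed 2.8; OH(120°)/Ph(120°) eclipsed 3.0; H(240°)/Br(240°) eclipsed 1.4 → 7.2 kcal/mol.
Br at 300° (staggered): Cl(0°)/Br(300°) gauche 0.7; Cl(0°)/iPr(60°) gauche 1.1; OH(120°)/iPr(60°) gauche 1.0; OH(120°)/Ph(180°) gauche 0.8 → 3.6 kcal/mol.
Max at 0° (7.7 kcal/mol), min at 60° (3.2 kcal/mol); barrier = 4.5 kcal/mol.

4.5 kcal/mol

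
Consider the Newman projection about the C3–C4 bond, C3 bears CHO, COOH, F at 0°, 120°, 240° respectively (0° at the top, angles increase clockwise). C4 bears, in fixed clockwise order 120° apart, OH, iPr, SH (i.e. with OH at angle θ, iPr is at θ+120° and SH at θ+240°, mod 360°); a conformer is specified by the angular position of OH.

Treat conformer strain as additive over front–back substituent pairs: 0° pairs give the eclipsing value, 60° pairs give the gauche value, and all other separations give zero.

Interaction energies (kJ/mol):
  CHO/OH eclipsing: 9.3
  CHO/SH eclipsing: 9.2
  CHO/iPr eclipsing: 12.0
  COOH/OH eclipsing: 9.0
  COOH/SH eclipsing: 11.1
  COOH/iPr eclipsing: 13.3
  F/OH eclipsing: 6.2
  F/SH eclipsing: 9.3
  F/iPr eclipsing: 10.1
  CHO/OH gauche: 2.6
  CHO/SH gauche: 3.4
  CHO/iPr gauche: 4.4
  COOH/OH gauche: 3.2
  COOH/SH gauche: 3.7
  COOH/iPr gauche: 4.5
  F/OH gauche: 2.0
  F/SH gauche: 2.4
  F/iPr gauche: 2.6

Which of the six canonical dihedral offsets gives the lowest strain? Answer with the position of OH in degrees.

60°

OH at 0° (eclipsed): CHO–OH eclipsed, COOH–iPr eclipsed, F–SH eclipsed; 9.3 + 13.3 + 9.3 = 31.9 kJ/mol.
OH at 60° (staggered): CHO–OH gauche, CHO–SH gauche, COOH–OH gauche, COOH–iPr gauche, F–iPr gauche, F–SH gauche; 2.6 + 3.4 + 3.2 + 4.5 + 2.6 + 2.4 = 18.7 kJ/mol.
OH at 120° (eclipsed): CHO–SH eclipsed, COOH–OH eclipsed, F–iPr eclipsed; 9.2 + 9.0 + 10.1 = 28.3 kJ/mol.
OH at 180° (staggered): CHO–iPr gauche, CHO–SH gauche, COOH–OH gauche, COOH–SH gauche, F–OH gauche, F–iPr gauche; 4.4 + 3.4 + 3.2 + 3.7 + 2.0 + 2.6 = 19.3 kJ/mol.
OH at 240° (eclipsed): CHO–iPr eclipsed, COOH–SH eclipsed, F–OH eclipsed; 12.0 + 11.1 + 6.2 = 29.3 kJ/mol.
OH at 300° (staggered): CHO–OH gauche, CHO–iPr gauche, COOH–iPr gauche, COOH–SH gauche, F–OH gauche, F–SH gauche; 2.6 + 4.4 + 4.5 + 3.7 + 2.0 + 2.4 = 19.6 kJ/mol.
The minimum (18.7 kJ/mol) occurs with OH at 60°.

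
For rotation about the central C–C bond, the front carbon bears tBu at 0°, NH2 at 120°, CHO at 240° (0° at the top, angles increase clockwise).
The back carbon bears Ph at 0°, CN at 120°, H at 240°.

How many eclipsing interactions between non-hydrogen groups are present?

Non-H eclipsing pairs: tBu(0°)/Ph(0°); NH2(120°)/CN(120°) — 2 interactions.

2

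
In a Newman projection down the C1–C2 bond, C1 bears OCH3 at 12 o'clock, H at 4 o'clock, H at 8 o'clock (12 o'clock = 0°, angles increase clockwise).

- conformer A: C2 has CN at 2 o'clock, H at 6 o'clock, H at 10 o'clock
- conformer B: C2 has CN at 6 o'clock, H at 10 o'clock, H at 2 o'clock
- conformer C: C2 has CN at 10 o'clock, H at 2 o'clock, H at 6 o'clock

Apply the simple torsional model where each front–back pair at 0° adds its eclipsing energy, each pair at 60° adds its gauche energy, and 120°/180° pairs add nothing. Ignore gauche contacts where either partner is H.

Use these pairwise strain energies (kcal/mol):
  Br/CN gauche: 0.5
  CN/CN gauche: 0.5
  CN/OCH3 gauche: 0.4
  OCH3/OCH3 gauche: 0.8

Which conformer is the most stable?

A (staggered): OCH3–CN gauche; 0.4 = 0.4 kcal/mol.
B (staggered): no non-H gauche contacts → 0.0 kcal/mol.
C (staggered): OCH3–CN gauche; 0.4 = 0.4 kcal/mol.
B has the lowest total (0.0 kcal/mol).

B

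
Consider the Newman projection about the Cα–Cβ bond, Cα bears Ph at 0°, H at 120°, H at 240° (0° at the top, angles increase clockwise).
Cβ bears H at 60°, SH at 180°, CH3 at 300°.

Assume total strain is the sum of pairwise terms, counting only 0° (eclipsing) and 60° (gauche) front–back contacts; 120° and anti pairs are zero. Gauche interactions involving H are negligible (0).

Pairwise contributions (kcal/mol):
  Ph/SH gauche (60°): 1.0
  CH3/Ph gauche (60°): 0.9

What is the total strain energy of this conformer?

This conformer (staggered): Ph(0°)/CH3(300°) gauche 0.9 → 0.9 kcal/mol.

0.9 kcal/mol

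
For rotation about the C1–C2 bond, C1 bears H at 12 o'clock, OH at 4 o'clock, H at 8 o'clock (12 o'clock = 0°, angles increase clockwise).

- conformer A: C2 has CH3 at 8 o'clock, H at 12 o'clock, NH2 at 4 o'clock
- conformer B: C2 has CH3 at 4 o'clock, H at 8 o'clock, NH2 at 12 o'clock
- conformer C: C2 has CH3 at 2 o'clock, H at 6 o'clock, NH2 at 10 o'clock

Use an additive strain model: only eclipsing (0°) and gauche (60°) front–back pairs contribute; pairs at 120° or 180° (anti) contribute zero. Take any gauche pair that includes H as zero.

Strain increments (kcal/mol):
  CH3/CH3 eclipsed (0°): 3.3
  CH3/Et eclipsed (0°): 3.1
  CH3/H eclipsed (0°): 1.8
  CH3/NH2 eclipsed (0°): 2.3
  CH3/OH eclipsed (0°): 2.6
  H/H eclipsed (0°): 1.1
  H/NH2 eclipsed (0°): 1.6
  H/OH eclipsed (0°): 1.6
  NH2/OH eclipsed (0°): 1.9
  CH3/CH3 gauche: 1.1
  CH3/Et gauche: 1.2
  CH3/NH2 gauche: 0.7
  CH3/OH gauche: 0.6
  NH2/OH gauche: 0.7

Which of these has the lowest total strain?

A (eclipsed): H–H eclipsed, OH–NH2 eclipsed, H–CH3 eclipsed; 1.1 + 1.9 + 1.8 = 4.8 kcal/mol.
B (eclipsed): H–NH2 eclipsed, OH–CH3 eclipsed, H–H eclipsed; 1.6 + 2.6 + 1.1 = 5.3 kcal/mol.
C (staggered): OH–CH3 gauche; 0.6 = 0.6 kcal/mol.
C has the lowest total (0.6 kcal/mol).

C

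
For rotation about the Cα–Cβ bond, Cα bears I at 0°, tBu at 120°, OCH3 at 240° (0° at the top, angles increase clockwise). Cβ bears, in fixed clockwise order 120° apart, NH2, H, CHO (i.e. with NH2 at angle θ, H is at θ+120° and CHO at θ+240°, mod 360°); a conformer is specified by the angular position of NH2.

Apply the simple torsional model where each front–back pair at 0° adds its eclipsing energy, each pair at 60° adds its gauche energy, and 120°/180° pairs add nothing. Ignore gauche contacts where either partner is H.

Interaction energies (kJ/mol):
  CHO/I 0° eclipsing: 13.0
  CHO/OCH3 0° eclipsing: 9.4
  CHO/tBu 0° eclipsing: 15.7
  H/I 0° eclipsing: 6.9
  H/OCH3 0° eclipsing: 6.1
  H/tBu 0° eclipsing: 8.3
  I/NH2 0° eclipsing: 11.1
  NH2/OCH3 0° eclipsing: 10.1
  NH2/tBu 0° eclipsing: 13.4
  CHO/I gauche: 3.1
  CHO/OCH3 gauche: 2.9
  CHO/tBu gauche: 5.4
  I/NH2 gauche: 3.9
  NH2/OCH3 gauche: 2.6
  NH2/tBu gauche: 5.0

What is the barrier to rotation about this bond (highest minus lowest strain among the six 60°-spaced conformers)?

NH2 at 0° (eclipsed): I(0°)/NH2(0°) eclipsed 11.1; tBu(120°)/H(120°) eclipsed 8.3; OCH3(240°)/CHO(240°) eclipsed 9.4 → 28.8 kJ/mol.
NH2 at 60° (staggered): I(0°)/NH2(60°) gauche 3.9; I(0°)/CHO(300°) gauche 3.1; tBu(120°)/NH2(60°) gauche 5.0; OCH3(240°)/CHO(300°) gauche 2.9 → 14.9 kJ/mol.
NH2 at 120° (eclipsed): I(0°)/CHO(0°) eclipsed 13.0; tBu(120°)/NH2(120°) eclipsed 13.4; OCH3(240°)/H(240°) eclipsed 6.1 → 32.5 kJ/mol.
NH2 at 180° (staggered): I(0°)/CHO(60°) gauche 3.1; tBu(120°)/NH2(180°) gauche 5.0; tBu(120°)/CHO(60°) gauche 5.4; OCH3(240°)/NH2(180°) gauche 2.6 → 16.1 kJ/mol.
NH2 at 240° (eclipsed): I(0°)/H(0°) eclipsed 6.9; tBu(120°)/CHO(120°) eclipsed 15.7; OCH3(240°)/NH2(240°) eclipsed 10.1 → 32.7 kJ/mol.
NH2 at 300° (staggered): I(0°)/NH2(300°) gauche 3.9; tBu(120°)/CHO(180°) gauche 5.4; OCH3(240°)/NH2(300°) gauche 2.6; OCH3(240°)/CHO(180°) gauche 2.9 → 14.8 kJ/mol.
Max at 240° (32.7 kJ/mol), min at 300° (14.8 kJ/mol); barrier = 17.9 kJ/mol.

17.9 kJ/mol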